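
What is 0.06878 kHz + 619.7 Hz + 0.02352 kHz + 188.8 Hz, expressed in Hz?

900.8 Hz

In Hz:
  0.06878 kHz = 0.06878 × 10^3 Hz = 68.78
  619.7 Hz → 619.7
  0.02352 kHz = 0.02352 × 10^3 Hz = 23.52
  188.8 Hz → 188.8
Sum: 68.78 + 619.7 + 23.52 + 188.8 = 900.8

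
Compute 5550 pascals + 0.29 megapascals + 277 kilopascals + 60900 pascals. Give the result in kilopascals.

In kilopascals:
  5550 pascals = 5550 × 10⁻³ kilopascals = 5.55
  0.29 megapascals = 0.29 × 10³ kilopascals = 290
  277 kilopascals → 277
  60900 pascals = 60900 × 10⁻³ kilopascals = 60.9
Sum: 5.55 + 290 + 277 + 60.9 = 633.45

633.45 kilopascals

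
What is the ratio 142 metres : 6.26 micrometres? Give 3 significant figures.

22700000

(142) / (6.26e-6) = 22.68e6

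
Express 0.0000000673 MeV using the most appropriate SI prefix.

67.3 meV

= 67.3e-3 eV; 1e-3 is milli.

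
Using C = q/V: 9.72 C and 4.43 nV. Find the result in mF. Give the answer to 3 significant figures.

(9.72) / (4.43 × 10⁻⁹) = 2.1941 × 10⁹ F

2190000000000 mF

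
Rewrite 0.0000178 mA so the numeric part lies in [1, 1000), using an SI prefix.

= 17.8 × 10^-9 A; 10^-9 is nano.

17.8 nA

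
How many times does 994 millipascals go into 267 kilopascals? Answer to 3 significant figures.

269000

(267 × 10³) / (994 × 10⁻³) = 0.2686 × 10⁶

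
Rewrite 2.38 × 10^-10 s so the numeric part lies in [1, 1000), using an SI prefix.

= 238 × 10^-12 s; 10^-12 is pico.

238 ps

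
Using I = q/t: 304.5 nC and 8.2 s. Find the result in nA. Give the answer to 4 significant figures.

(304.5 × 10⁻⁹) / (8.2) = 37.1341 × 10⁻⁹ A

37.13 nA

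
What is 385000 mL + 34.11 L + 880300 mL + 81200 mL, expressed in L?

In L:
  385000 mL = 385000e-3 L = 385
  34.11 L → 34.11
  880300 mL = 880300e-3 L = 880.3
  81200 mL = 81200e-3 L = 81.2
Sum: 385 + 34.11 + 880.3 + 81.2 = 1380.61

1380.61 L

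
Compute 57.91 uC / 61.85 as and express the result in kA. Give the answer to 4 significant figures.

936300000 kA

(57.91 × 10⁻⁶) / (61.85 × 10⁻¹⁸) = 0.936297 × 10¹² A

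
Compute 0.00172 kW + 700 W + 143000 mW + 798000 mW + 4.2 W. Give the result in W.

In W:
  0.00172 kW = 0.00172 × 10³ W = 1.72
  700 W → 700
  143000 mW = 143000 × 10⁻³ W = 143
  798000 mW = 798000 × 10⁻³ W = 798
  4.2 W → 4.2
Sum: 1.72 + 700 + 143 + 798 + 4.2 = 1646.92

1646.92 W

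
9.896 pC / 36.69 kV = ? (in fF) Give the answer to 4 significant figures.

0.2697 fF

(9.896e-12) / (36.69e3) = 0.269719e-15 F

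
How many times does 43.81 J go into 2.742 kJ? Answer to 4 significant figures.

(2.742e3) / (43.81) = 0.062588e3

62.59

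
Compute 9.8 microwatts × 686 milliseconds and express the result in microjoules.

6.7228 microjoules

9.8 × 10⁻⁶ × 686 × 10⁻³ = 6722.8 × 10⁻⁹ J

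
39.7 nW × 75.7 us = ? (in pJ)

39.7 × 10^-9 × 75.7 × 10^-6 = 3005.29 × 10^-15 J

3.00529 pJ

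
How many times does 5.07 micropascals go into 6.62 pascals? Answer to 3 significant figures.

1310000

(6.62) / (5.07 × 10^-6) = 1.306 × 10^6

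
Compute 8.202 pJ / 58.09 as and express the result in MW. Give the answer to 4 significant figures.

(8.202 × 10⁻¹²) / (58.09 × 10⁻¹⁸) = 0.141195 × 10⁶ W

0.1412 MW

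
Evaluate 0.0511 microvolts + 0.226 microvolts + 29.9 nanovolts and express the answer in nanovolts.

307 nanovolts

In nanovolts:
  0.0511 microvolts = 0.0511e3 nanovolts = 51.1
  0.226 microvolts = 0.226e3 nanovolts = 226
  29.9 nanovolts → 29.9
Sum: 51.1 + 226 + 29.9 = 307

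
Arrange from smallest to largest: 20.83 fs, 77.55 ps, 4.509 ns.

20.83 fs = 0.00000000000002083 s
77.55 ps = 0.00000000007755 s
4.509 ns = 0.000000004509 s

20.83 fs < 77.55 ps < 4.509 ns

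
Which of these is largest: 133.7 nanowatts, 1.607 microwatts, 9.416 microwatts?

133.7 nanowatts = 0.0000001337 watts
1.607 microwatts = 0.000001607 watts
9.416 microwatts = 0.000009416 watts

9.416 microwatts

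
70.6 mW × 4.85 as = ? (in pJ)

0.00000034241 pJ

70.6 × 10^-3 × 4.85 × 10^-18 = 342.41 × 10^-21 J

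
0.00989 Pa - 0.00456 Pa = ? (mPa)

In mPa:
  0.00989 Pa = 0.00989e3 mPa = 9.89
  0.00456 Pa = 0.00456e3 mPa = 4.56
Difference: 9.89 - 4.56 = 5.33

5.33 mPa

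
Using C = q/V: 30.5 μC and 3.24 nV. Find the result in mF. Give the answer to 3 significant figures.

(30.5 × 10⁻⁶) / (3.24 × 10⁻⁹) = 9.4136 × 10³ F

9410000 mF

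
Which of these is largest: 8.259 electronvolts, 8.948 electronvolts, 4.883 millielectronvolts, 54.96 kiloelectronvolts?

54.96 kiloelectronvolts

8.259 electronvolts = 8.259 electronvolts
8.948 electronvolts = 8.948 electronvolts
4.883 millielectronvolts = 0.004883 electronvolts
54.96 kiloelectronvolts = 54960 electronvolts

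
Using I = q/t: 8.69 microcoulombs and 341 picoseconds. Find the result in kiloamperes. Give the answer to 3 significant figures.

(8.69 × 10⁻⁶) / (341 × 10⁻¹²) = 0.025484 × 10⁶ A

25.5 kiloamperes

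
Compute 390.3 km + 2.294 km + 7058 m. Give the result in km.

In km:
  390.3 km → 390.3
  2.294 km → 2.294
  7058 m = 7058 × 10⁻³ km = 7.058
Sum: 390.3 + 2.294 + 7.058 = 399.652

399.652 km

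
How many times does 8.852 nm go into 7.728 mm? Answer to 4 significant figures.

873000

(7.728 × 10^-3) / (8.852 × 10^-9) = 0.87302 × 10^6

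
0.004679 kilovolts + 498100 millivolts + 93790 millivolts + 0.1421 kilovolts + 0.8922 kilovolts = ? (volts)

In volts:
  0.004679 kilovolts = 0.004679 × 10³ volts = 4.679
  498100 millivolts = 498100 × 10⁻³ volts = 498.1
  93790 millivolts = 93790 × 10⁻³ volts = 93.79
  0.1421 kilovolts = 0.1421 × 10³ volts = 142.1
  0.8922 kilovolts = 0.8922 × 10³ volts = 892.2
Sum: 4.679 + 498.1 + 93.79 + 142.1 + 892.2 = 1630.869

1630.869 volts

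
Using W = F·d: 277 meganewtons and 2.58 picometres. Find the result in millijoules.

0.71466 millijoules

277 × 10⁶ × 2.58 × 10⁻¹² = 714.66 × 10⁻⁶ J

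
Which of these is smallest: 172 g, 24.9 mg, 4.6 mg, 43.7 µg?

172 g = 172 g
24.9 mg = 0.0249 g
4.6 mg = 0.0046 g
43.7 µg = 0.0000437 g

43.7 µg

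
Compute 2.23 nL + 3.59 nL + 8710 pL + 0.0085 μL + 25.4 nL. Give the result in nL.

In nL:
  2.23 nL → 2.23
  3.59 nL → 3.59
  8710 pL = 8710 × 10^-3 nL = 8.71
  0.0085 μL = 0.0085 × 10^3 nL = 8.5
  25.4 nL → 25.4
Sum: 2.23 + 3.59 + 8.71 + 8.5 + 25.4 = 48.43

48.43 nL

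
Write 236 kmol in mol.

236000 mol

kilo = 10^3, (no prefix) = 10^0; factor is 10^3.
236 × 10^3 = 236000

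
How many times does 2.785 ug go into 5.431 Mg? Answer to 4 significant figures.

(5.431 × 10^6) / (2.785 × 10^-6) = 1.9501 × 10^12

1950000000000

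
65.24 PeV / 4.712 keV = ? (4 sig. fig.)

13850000000000

(65.24 × 10¹⁵) / (4.712 × 10³) = 13.846 × 10¹²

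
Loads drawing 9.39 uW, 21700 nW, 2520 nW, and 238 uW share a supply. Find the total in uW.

271.61 uW

In uW:
  9.39 uW → 9.39
  21700 nW = 21700 × 10^-3 uW = 21.7
  2520 nW = 2520 × 10^-3 uW = 2.52
  238 uW → 238
Sum: 9.39 + 21.7 + 2.52 + 238 = 271.61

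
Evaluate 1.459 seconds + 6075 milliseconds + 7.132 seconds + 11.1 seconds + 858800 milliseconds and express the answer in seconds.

In seconds:
  1.459 seconds → 1.459
  6075 milliseconds = 6075e-3 seconds = 6.075
  7.132 seconds → 7.132
  11.1 seconds → 11.1
  858800 milliseconds = 858800e-3 seconds = 858.8
Sum: 1.459 + 6.075 + 7.132 + 11.1 + 858.8 = 884.566

884.566 seconds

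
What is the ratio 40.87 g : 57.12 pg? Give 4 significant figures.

715500000000

(40.87) / (57.12 × 10^-12) = 0.71551 × 10^12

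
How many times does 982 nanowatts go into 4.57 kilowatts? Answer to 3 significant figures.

4650000000

(4.57 × 10³) / (982 × 10⁻⁹) = 0.004654 × 10¹²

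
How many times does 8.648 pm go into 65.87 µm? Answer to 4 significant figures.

7617000

(65.87e-6) / (8.648e-12) = 7.6168e6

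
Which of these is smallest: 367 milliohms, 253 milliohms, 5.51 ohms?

253 milliohms

367 milliohms = 0.367 ohms
253 milliohms = 0.253 ohms
5.51 ohms = 5.51 ohms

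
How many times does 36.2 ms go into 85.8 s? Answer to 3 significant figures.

(85.8) / (36.2 × 10⁻³) = 2.37 × 10³

2370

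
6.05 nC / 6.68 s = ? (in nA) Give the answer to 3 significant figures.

0.906 nA

(6.05e-9) / (6.68) = 0.90569e-9 A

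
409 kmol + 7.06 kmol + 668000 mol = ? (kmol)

In kmol:
  409 kmol → 409
  7.06 kmol → 7.06
  668000 mol = 668000 × 10^-3 kmol = 668
Sum: 409 + 7.06 + 668 = 1084.06

1084.06 kmol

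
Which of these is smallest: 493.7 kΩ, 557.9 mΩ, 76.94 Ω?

557.9 mΩ

493.7 kΩ = 493700 Ω
557.9 mΩ = 0.5579 Ω
76.94 Ω = 76.94 Ω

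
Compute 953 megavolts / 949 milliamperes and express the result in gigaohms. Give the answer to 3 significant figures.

1.00 gigaohm

(953 × 10⁶) / (949 × 10⁻³) = 1.0042 × 10⁹ Ω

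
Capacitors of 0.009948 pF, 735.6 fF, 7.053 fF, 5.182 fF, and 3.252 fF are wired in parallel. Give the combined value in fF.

In fF:
  0.009948 pF = 0.009948 × 10³ fF = 9.948
  735.6 fF → 735.6
  7.053 fF → 7.053
  5.182 fF → 5.182
  3.252 fF → 3.252
Sum: 9.948 + 735.6 + 7.053 + 5.182 + 3.252 = 761.035

761.035 fF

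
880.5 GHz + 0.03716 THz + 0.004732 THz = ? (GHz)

922.392 GHz

In GHz:
  880.5 GHz → 880.5
  0.03716 THz = 0.03716 × 10³ GHz = 37.16
  0.004732 THz = 0.004732 × 10³ GHz = 4.732
Sum: 880.5 + 37.16 + 4.732 = 922.392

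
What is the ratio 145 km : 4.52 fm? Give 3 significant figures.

(145 × 10^3) / (4.52 × 10^-15) = 32.08 × 10^18

32100000000000000000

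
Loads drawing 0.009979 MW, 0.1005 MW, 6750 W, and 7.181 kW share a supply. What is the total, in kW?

In kW:
  0.009979 MW = 0.009979e3 kW = 9.979
  0.1005 MW = 0.1005e3 kW = 100.5
  6750 W = 6750e-3 kW = 6.75
  7.181 kW → 7.181
Sum: 9.979 + 100.5 + 6.75 + 7.181 = 124.41

124.41 kW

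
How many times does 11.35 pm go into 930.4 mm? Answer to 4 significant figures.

81970000000

(930.4e-3) / (11.35e-12) = 81.974e9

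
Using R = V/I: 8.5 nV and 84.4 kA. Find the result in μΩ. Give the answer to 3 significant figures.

(8.5 × 10^-9) / (84.4 × 10^3) = 0.10071 × 10^-12 Ω

0.000000101 μΩ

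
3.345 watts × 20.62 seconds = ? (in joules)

3.345 × 20.62 = 68.9739 J

68.9739 joules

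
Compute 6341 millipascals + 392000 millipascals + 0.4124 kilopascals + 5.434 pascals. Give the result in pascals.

In pascals:
  6341 millipascals = 6341 × 10^-3 pascals = 6.341
  392000 millipascals = 392000 × 10^-3 pascals = 392
  0.4124 kilopascals = 0.4124 × 10^3 pascals = 412.4
  5.434 pascals → 5.434
Sum: 6.341 + 392 + 412.4 + 5.434 = 816.175

816.175 pascals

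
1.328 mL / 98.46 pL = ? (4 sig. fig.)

(1.328 × 10⁻³) / (98.46 × 10⁻¹²) = 0.013488 × 10⁹

13490000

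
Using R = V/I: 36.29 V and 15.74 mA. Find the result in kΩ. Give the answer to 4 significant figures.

(36.29) / (15.74 × 10⁻³) = 2.30559 × 10³ Ω

2.306 kΩ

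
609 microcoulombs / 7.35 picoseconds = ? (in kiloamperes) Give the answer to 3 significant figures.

(609 × 10^-6) / (7.35 × 10^-12) = 82.857 × 10^6 A

82900 kiloamperes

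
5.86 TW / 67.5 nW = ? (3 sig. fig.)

(5.86 × 10^12) / (67.5 × 10^-9) = 0.08681 × 10^21

86800000000000000000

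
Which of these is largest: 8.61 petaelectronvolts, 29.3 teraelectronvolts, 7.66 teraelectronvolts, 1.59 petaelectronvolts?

8.61 petaelectronvolts = 8610000000000000 electronvolts
29.3 teraelectronvolts = 29300000000000 electronvolts
7.66 teraelectronvolts = 7660000000000 electronvolts
1.59 petaelectronvolts = 1590000000000000 electronvolts

8.61 petaelectronvolts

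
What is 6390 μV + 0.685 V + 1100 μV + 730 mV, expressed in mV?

1422.49 mV

In mV:
  6390 μV = 6390e-3 mV = 6.39
  0.685 V = 0.685e3 mV = 685
  1100 μV = 1100e-3 mV = 1.1
  730 mV → 730
Sum: 6.39 + 685 + 1.1 + 730 = 1422.49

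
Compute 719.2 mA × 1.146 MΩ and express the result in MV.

719.2e-3 × 1.146e6 = 824.2032e3 V

0.8242032 MV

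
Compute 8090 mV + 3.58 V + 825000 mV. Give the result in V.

836.67 V

In V:
  8090 mV = 8090e-3 V = 8.09
  3.58 V → 3.58
  825000 mV = 825000e-3 V = 825
Sum: 8.09 + 3.58 + 825 = 836.67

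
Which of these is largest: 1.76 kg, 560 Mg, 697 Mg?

1.76 kg = 1760 g
560 Mg = 560000000 g
697 Mg = 697000000 g

697 Mg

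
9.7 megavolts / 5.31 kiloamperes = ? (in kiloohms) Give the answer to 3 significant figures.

1.83 kiloohms

(9.7 × 10⁶) / (5.31 × 10³) = 1.8267 × 10³ Ω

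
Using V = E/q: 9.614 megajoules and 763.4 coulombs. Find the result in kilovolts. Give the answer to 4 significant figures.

12.59 kilovolts

(9.614 × 10^6) / (763.4) = 0.0125937 × 10^6 V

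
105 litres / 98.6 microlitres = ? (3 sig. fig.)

(105) / (98.6e-6) = 1.065e6

1060000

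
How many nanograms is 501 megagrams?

mega = 10^6, nano = 10^-9; factor is 10^15.
501 × 10^15 = 501000000000000000

501000000000000000 nanograms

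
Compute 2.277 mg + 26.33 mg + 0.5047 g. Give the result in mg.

In mg:
  2.277 mg → 2.277
  26.33 mg → 26.33
  0.5047 g = 0.5047 × 10³ mg = 504.7
Sum: 2.277 + 26.33 + 504.7 = 533.307

533.307 mg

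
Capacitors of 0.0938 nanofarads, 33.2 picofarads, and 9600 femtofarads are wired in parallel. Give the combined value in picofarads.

In picofarads:
  0.0938 nanofarads = 0.0938 × 10^3 picofarads = 93.8
  33.2 picofarads → 33.2
  9600 femtofarads = 9600 × 10^-3 picofarads = 9.6
Sum: 93.8 + 33.2 + 9.6 = 136.6

136.6 picofarads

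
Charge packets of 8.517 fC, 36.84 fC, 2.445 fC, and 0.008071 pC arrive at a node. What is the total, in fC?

55.873 fC

In fC:
  8.517 fC → 8.517
  36.84 fC → 36.84
  2.445 fC → 2.445
  0.008071 pC = 0.008071 × 10^3 fC = 8.071
Sum: 8.517 + 36.84 + 2.445 + 8.071 = 55.873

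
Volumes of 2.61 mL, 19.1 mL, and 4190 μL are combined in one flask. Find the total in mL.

In mL:
  2.61 mL → 2.61
  19.1 mL → 19.1
  4190 μL = 4190 × 10^-3 mL = 4.19
Sum: 2.61 + 19.1 + 4.19 = 25.9

25.9 mL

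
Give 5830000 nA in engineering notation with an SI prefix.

= 5.83e-3 A; 1e-3 is milli.

5.83 mA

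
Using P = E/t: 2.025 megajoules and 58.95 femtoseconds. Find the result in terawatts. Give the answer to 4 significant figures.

34350000 terawatts

(2.025 × 10⁶) / (58.95 × 10⁻¹⁵) = 0.0343511 × 10²¹ W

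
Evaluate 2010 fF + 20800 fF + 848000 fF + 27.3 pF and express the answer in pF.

898.11 pF

In pF:
  2010 fF = 2010 × 10^-3 pF = 2.01
  20800 fF = 20800 × 10^-3 pF = 20.8
  848000 fF = 848000 × 10^-3 pF = 848
  27.3 pF → 27.3
Sum: 2.01 + 20.8 + 848 + 27.3 = 898.11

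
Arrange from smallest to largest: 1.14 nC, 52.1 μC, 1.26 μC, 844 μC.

1.14 nC = 0.00000000114 C
52.1 μC = 0.0000521 C
1.26 μC = 0.00000126 C
844 μC = 0.000844 C

1.14 nC < 1.26 μC < 52.1 μC < 844 μC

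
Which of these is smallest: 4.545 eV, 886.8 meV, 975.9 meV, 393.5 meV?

393.5 meV

4.545 eV = 4.545 eV
886.8 meV = 0.8868 eV
975.9 meV = 0.9759 eV
393.5 meV = 0.3935 eV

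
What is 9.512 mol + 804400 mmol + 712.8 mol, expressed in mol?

1526.712 mol

In mol:
  9.512 mol → 9.512
  804400 mmol = 804400e-3 mol = 804.4
  712.8 mol → 712.8
Sum: 9.512 + 804.4 + 712.8 = 1526.712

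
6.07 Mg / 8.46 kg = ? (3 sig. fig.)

(6.07 × 10⁶) / (8.46 × 10³) = 0.7175 × 10³

717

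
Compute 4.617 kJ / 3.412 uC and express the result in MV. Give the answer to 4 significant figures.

(4.617e3) / (3.412e-6) = 1.35317e9 V

1353 MV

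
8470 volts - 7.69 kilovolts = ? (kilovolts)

In kilovolts:
  8470 volts = 8470 × 10^-3 kilovolts = 8.47
  7.69 kilovolts → 7.69
Difference: 8.47 - 7.69 = 0.78

0.78 kilovolts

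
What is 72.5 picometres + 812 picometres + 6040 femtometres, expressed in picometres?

890.54 picometres

In picometres:
  72.5 picometres → 72.5
  812 picometres → 812
  6040 femtometres = 6040 × 10^-3 picometres = 6.04
Sum: 72.5 + 812 + 6.04 = 890.54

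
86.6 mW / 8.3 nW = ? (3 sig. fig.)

(86.6e-3) / (8.3e-9) = 10.43e6

10400000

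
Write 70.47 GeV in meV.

giga = 1e9, milli = 1e-3; factor is 1e12.
70.47 × 1e12 = 70470000000000

70470000000000 meV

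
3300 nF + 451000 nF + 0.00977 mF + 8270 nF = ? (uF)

472.34 uF

In uF:
  3300 nF = 3300 × 10⁻³ uF = 3.3
  451000 nF = 451000 × 10⁻³ uF = 451
  0.00977 mF = 0.00977 × 10³ uF = 9.77
  8270 nF = 8270 × 10⁻³ uF = 8.27
Sum: 3.3 + 451 + 9.77 + 8.27 = 472.34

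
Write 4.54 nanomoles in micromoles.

nano = 10^-9, micro = 10^-6; factor is 10^-3.
4.54 × 10^-3 = 0.00454

0.00454 micromoles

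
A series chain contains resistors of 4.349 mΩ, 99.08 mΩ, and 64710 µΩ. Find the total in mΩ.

168.139 mΩ

In mΩ:
  4.349 mΩ → 4.349
  99.08 mΩ → 99.08
  64710 µΩ = 64710e-3 mΩ = 64.71
Sum: 4.349 + 99.08 + 64.71 = 168.139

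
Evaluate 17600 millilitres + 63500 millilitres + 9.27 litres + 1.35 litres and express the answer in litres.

91.72 litres

In litres:
  17600 millilitres = 17600e-3 litres = 17.6
  63500 millilitres = 63500e-3 litres = 63.5
  9.27 litres → 9.27
  1.35 litres → 1.35
Sum: 17.6 + 63.5 + 9.27 + 1.35 = 91.72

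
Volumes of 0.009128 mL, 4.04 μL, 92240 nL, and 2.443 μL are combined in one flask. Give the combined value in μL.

107.851 μL

In μL:
  0.009128 mL = 0.009128 × 10³ μL = 9.128
  4.04 μL → 4.04
  92240 nL = 92240 × 10⁻³ μL = 92.24
  2.443 μL → 2.443
Sum: 9.128 + 4.04 + 92.24 + 2.443 = 107.851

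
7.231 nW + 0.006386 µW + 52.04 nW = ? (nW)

In nW:
  7.231 nW → 7.231
  0.006386 µW = 0.006386e3 nW = 6.386
  52.04 nW → 52.04
Sum: 7.231 + 6.386 + 52.04 = 65.657

65.657 nW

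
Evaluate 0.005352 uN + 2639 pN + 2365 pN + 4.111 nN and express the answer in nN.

In nN:
  0.005352 uN = 0.005352e3 nN = 5.352
  2639 pN = 2639e-3 nN = 2.639
  2365 pN = 2365e-3 nN = 2.365
  4.111 nN → 4.111
Sum: 5.352 + 2.639 + 2.365 + 4.111 = 14.467

14.467 nN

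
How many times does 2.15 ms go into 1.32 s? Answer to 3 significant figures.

(1.32) / (2.15 × 10^-3) = 0.614 × 10^3

614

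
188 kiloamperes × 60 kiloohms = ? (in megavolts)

11280 megavolts

188 × 10^3 × 60 × 10^3 = 11280 × 10^6 V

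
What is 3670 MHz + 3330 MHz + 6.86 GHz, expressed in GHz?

In GHz:
  3670 MHz = 3670 × 10⁻³ GHz = 3.67
  3330 MHz = 3330 × 10⁻³ GHz = 3.33
  6.86 GHz → 6.86
Sum: 3.67 + 3.33 + 6.86 = 13.86

13.86 GHz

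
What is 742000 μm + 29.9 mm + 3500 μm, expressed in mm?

775.4 mm

In mm:
  742000 μm = 742000 × 10⁻³ mm = 742
  29.9 mm → 29.9
  3500 μm = 3500 × 10⁻³ mm = 3.5
Sum: 742 + 29.9 + 3.5 = 775.4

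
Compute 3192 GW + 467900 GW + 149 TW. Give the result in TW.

620.092 TW

In TW:
  3192 GW = 3192 × 10^-3 TW = 3.192
  467900 GW = 467900 × 10^-3 TW = 467.9
  149 TW → 149
Sum: 3.192 + 467.9 + 149 = 620.092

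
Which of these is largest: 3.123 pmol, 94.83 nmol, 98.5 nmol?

98.5 nmol

3.123 pmol = 0.000000000003123 mol
94.83 nmol = 0.00000009483 mol
98.5 nmol = 0.0000000985 mol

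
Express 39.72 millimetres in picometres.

milli = 10⁻³, pico = 10⁻¹²; factor is 10⁹.
39.72 × 10⁹ = 39720000000

39720000000 picometres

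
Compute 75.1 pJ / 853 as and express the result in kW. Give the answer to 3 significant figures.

88.0 kW

(75.1e-12) / (853e-18) = 0.088042e6 W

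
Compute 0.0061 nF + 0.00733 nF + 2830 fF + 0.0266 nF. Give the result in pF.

42.86 pF

In pF:
  0.0061 nF = 0.0061e3 pF = 6.1
  0.00733 nF = 0.00733e3 pF = 7.33
  2830 fF = 2830e-3 pF = 2.83
  0.0266 nF = 0.0266e3 pF = 26.6
Sum: 6.1 + 7.33 + 2.83 + 26.6 = 42.86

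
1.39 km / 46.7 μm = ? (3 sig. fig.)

(1.39 × 10^3) / (46.7 × 10^-6) = 0.02976 × 10^9

29800000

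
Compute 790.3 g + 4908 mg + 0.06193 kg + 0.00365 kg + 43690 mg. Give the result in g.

In g:
  790.3 g → 790.3
  4908 mg = 4908 × 10^-3 g = 4.908
  0.06193 kg = 0.06193 × 10^3 g = 61.93
  0.00365 kg = 0.00365 × 10^3 g = 3.65
  43690 mg = 43690 × 10^-3 g = 43.69
Sum: 790.3 + 4.908 + 61.93 + 3.65 + 43.69 = 904.478

904.478 g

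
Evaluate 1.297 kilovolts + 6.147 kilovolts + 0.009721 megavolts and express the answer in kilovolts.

17.165 kilovolts

In kilovolts:
  1.297 kilovolts → 1.297
  6.147 kilovolts → 6.147
  0.009721 megavolts = 0.009721e3 kilovolts = 9.721
Sum: 1.297 + 6.147 + 9.721 = 17.165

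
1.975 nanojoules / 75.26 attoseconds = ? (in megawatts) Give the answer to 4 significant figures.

(1.975e-9) / (75.26e-18) = 0.0262424e9 W

26.24 megawatts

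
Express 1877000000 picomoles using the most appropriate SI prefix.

= 1.877 × 10^-3 moles; 10^-3 is milli.

1.877 millimoles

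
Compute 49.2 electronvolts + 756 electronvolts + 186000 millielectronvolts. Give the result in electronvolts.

In electronvolts:
  49.2 electronvolts → 49.2
  756 electronvolts → 756
  186000 millielectronvolts = 186000 × 10^-3 electronvolts = 186
Sum: 49.2 + 756 + 186 = 991.2

991.2 electronvolts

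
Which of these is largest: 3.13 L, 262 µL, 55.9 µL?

3.13 L = 3.13 L
262 µL = 0.000262 L
55.9 µL = 0.0000559 L

3.13 L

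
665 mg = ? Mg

milli = 10^-3, mega = 10^6; factor is 10^-9.
665 × 10^-9 = 0.000000665

0.000000665 Mg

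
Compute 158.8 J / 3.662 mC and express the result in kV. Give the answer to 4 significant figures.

(158.8) / (3.662 × 10⁻³) = 43.3643 × 10³ V

43.36 kV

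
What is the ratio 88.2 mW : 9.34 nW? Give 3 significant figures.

9440000

(88.2 × 10⁻³) / (9.34 × 10⁻⁹) = 9.443 × 10⁶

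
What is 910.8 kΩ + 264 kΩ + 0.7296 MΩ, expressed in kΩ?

1904.4 kΩ

In kΩ:
  910.8 kΩ → 910.8
  264 kΩ → 264
  0.7296 MΩ = 0.7296 × 10³ kΩ = 729.6
Sum: 910.8 + 264 + 729.6 = 1904.4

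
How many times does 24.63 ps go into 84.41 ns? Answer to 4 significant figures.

3427

(84.41e-9) / (24.63e-12) = 3.4271e3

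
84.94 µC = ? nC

84940 nC

micro = 1e-6, nano = 1e-9; factor is 1e3.
84.94 × 1e3 = 84940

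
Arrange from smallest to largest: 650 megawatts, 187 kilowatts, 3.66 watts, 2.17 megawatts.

650 megawatts = 650000000 watts
187 kilowatts = 187000 watts
3.66 watts = 3.66 watts
2.17 megawatts = 2170000 watts

3.66 watts < 187 kilowatts < 2.17 megawatts < 650 megawatts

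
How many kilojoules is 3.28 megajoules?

mega = 10^6, kilo = 10^3; factor is 10^3.
3.28 × 10^3 = 3280

3280 kilojoules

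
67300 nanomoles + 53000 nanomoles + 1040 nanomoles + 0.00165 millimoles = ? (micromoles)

In micromoles:
  67300 nanomoles = 67300e-3 micromoles = 67.3
  53000 nanomoles = 53000e-3 micromoles = 53
  1040 nanomoles = 1040e-3 micromoles = 1.04
  0.00165 millimoles = 0.00165e3 micromoles = 1.65
Sum: 67.3 + 53 + 1.04 + 1.65 = 122.99

122.99 micromoles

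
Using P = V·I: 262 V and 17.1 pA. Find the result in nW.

262 × 17.1e-12 = 4480.2e-12 W

4.4802 nW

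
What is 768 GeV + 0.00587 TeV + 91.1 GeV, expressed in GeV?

864.97 GeV

In GeV:
  768 GeV → 768
  0.00587 TeV = 0.00587 × 10³ GeV = 5.87
  91.1 GeV → 91.1
Sum: 768 + 5.87 + 91.1 = 864.97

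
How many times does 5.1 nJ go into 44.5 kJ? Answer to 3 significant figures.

8730000000000

(44.5 × 10^3) / (5.1 × 10^-9) = 8.725 × 10^12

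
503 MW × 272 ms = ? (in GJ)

503 × 10^6 × 272 × 10^-3 = 136816 × 10^3 J

0.136816 GJ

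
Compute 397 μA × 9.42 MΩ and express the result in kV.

397 × 10^-6 × 9.42 × 10^6 = 3739.74 V

3.73974 kV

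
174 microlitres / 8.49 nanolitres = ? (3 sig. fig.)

20500

(174 × 10^-6) / (8.49 × 10^-9) = 20.49 × 10^3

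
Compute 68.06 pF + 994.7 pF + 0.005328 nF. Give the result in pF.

1068.088 pF

In pF:
  68.06 pF → 68.06
  994.7 pF → 994.7
  0.005328 nF = 0.005328 × 10³ pF = 5.328
Sum: 68.06 + 994.7 + 5.328 = 1068.088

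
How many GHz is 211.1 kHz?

0.0002111 GHz

kilo = 10^3, giga = 10^9; factor is 10^-6.
211.1 × 10^-6 = 0.0002111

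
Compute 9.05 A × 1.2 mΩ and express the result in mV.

10.86 mV

9.05 × 1.2 × 10⁻³ = 10.86 × 10⁻³ V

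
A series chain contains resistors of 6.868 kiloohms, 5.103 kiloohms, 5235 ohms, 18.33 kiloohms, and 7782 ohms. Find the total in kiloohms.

In kiloohms:
  6.868 kiloohms → 6.868
  5.103 kiloohms → 5.103
  5235 ohms = 5235e-3 kiloohms = 5.235
  18.33 kiloohms → 18.33
  7782 ohms = 7782e-3 kiloohms = 7.782
Sum: 6.868 + 5.103 + 5.235 + 18.33 + 7.782 = 43.318

43.318 kiloohms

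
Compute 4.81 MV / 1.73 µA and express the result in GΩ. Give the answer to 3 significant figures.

(4.81 × 10^6) / (1.73 × 10^-6) = 2.7803 × 10^12 Ω

2780 GΩ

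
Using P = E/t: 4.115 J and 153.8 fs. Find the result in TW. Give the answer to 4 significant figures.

26.76 TW

(4.115) / (153.8 × 10⁻¹⁵) = 0.0267555 × 10¹⁵ W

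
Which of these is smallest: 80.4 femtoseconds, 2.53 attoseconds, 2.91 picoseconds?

80.4 femtoseconds = 0.0000000000000804 seconds
2.53 attoseconds = 0.00000000000000000253 seconds
2.91 picoseconds = 0.00000000000291 seconds

2.53 attoseconds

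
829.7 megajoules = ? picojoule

mega = 1e6, pico = 1e-12; factor is 1e18.
829.7 × 1e18 = 829700000000000000000

829700000000000000000 picojoules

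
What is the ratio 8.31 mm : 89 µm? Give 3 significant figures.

93.4

(8.31e-3) / (89e-6) = 0.09337e3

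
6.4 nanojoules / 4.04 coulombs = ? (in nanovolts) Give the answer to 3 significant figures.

(6.4 × 10⁻⁹) / (4.04) = 1.5842 × 10⁻⁹ V

1.58 nanovolts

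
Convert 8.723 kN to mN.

kilo = 10³, milli = 10⁻³; factor is 10⁶.
8.723 × 10⁶ = 8723000

8723000 mN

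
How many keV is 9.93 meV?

0.00000993 keV

milli = 10^-3, kilo = 10^3; factor is 10^-6.
9.93 × 10^-6 = 0.00000993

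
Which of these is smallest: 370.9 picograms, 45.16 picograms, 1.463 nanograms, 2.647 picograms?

370.9 picograms = 0.0000000003709 grams
45.16 picograms = 0.00000000004516 grams
1.463 nanograms = 0.000000001463 grams
2.647 picograms = 0.000000000002647 grams

2.647 picograms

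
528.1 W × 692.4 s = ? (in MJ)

0.36565644 MJ

528.1 × 692.4 = 365656.44 J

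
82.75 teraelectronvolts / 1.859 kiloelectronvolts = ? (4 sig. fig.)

44510000000

(82.75 × 10¹²) / (1.859 × 10³) = 44.513 × 10⁹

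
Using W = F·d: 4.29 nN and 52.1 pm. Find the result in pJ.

4.29 × 10⁻⁹ × 52.1 × 10⁻¹² = 223.509 × 10⁻²¹ J

0.000000223509 pJ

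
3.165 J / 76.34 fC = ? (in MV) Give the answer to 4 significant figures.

41460000 MV

(3.165) / (76.34 × 10⁻¹⁵) = 0.0414593 × 10¹⁵ V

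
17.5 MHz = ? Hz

mega = 10⁶, (no prefix) = 10⁰; factor is 10⁶.
17.5 × 10⁶ = 17500000

17500000 Hz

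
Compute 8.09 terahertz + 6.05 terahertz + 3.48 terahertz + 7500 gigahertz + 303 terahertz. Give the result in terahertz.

328.12 terahertz

In terahertz:
  8.09 terahertz → 8.09
  6.05 terahertz → 6.05
  3.48 terahertz → 3.48
  7500 gigahertz = 7500 × 10^-3 terahertz = 7.5
  303 terahertz → 303
Sum: 8.09 + 6.05 + 3.48 + 7.5 + 303 = 328.12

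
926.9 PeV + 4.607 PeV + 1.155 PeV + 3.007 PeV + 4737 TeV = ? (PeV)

In PeV:
  926.9 PeV → 926.9
  4.607 PeV → 4.607
  1.155 PeV → 1.155
  3.007 PeV → 3.007
  4737 TeV = 4737 × 10⁻³ PeV = 4.737
Sum: 926.9 + 4.607 + 1.155 + 3.007 + 4.737 = 940.406

940.406 PeV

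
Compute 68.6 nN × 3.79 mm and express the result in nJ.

68.6 × 10^-9 × 3.79 × 10^-3 = 259.994 × 10^-12 J

0.259994 nJ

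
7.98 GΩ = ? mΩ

7980000000000 mΩ

giga = 1e9, milli = 1e-3; factor is 1e12.
7.98 × 1e12 = 7980000000000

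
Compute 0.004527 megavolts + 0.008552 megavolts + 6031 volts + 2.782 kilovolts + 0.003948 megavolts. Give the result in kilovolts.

In kilovolts:
  0.004527 megavolts = 0.004527 × 10^3 kilovolts = 4.527
  0.008552 megavolts = 0.008552 × 10^3 kilovolts = 8.552
  6031 volts = 6031 × 10^-3 kilovolts = 6.031
  2.782 kilovolts → 2.782
  0.003948 megavolts = 0.003948 × 10^3 kilovolts = 3.948
Sum: 4.527 + 8.552 + 6.031 + 2.782 + 3.948 = 25.84

25.84 kilovolts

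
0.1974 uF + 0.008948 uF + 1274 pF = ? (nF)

207.622 nF

In nF:
  0.1974 uF = 0.1974 × 10^3 nF = 197.4
  0.008948 uF = 0.008948 × 10^3 nF = 8.948
  1274 pF = 1274 × 10^-3 nF = 1.274
Sum: 197.4 + 8.948 + 1.274 = 207.622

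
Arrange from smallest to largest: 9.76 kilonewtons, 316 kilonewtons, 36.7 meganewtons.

9.76 kilonewtons = 9760 newtons
316 kilonewtons = 316000 newtons
36.7 meganewtons = 36700000 newtons

9.76 kilonewtons < 316 kilonewtons < 36.7 meganewtons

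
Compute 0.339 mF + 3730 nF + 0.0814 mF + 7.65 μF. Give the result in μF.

431.78 μF

In μF:
  0.339 mF = 0.339 × 10³ μF = 339
  3730 nF = 3730 × 10⁻³ μF = 3.73
  0.0814 mF = 0.0814 × 10³ μF = 81.4
  7.65 μF → 7.65
Sum: 339 + 3.73 + 81.4 + 7.65 = 431.78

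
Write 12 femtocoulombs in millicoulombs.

femto = 1e-15, milli = 1e-3; factor is 1e-12.
12 × 1e-12 = 0.000000000012

0.000000000012 millicoulombs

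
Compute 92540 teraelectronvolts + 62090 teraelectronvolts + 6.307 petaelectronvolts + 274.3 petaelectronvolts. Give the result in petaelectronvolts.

435.237 petaelectronvolts

In petaelectronvolts:
  92540 teraelectronvolts = 92540 × 10⁻³ petaelectronvolts = 92.54
  62090 teraelectronvolts = 62090 × 10⁻³ petaelectronvolts = 62.09
  6.307 petaelectronvolts → 6.307
  274.3 petaelectronvolts → 274.3
Sum: 92.54 + 62.09 + 6.307 + 274.3 = 435.237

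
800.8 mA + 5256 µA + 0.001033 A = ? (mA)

807.089 mA

In mA:
  800.8 mA → 800.8
  5256 µA = 5256 × 10⁻³ mA = 5.256
  0.001033 A = 0.001033 × 10³ mA = 1.033
Sum: 800.8 + 5.256 + 1.033 = 807.089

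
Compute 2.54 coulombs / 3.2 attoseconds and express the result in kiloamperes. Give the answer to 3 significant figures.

(2.54) / (3.2 × 10^-18) = 0.79375 × 10^18 A

794000000000000 kiloamperes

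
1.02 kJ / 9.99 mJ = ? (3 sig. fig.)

(1.02e3) / (9.99e-3) = 0.1021e6

102000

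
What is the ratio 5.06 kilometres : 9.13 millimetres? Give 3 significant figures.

(5.06e3) / (9.13e-3) = 0.5542e6

554000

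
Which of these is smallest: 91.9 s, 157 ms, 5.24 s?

157 ms

91.9 s = 91.9 s
157 ms = 0.157 s
5.24 s = 5.24 s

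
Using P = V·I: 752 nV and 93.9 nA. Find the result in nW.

752 × 10⁻⁹ × 93.9 × 10⁻⁹ = 70612.8 × 10⁻¹⁸ W

0.0000706128 nW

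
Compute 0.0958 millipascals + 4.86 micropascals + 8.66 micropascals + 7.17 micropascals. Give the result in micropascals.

In micropascals:
  0.0958 millipascals = 0.0958 × 10^3 micropascals = 95.8
  4.86 micropascals → 4.86
  8.66 micropascals → 8.66
  7.17 micropascals → 7.17
Sum: 95.8 + 4.86 + 8.66 + 7.17 = 116.49

116.49 micropascals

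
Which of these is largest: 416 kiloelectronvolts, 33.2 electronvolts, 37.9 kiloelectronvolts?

416 kiloelectronvolts

416 kiloelectronvolts = 416000 electronvolts
33.2 electronvolts = 33.2 electronvolts
37.9 kiloelectronvolts = 37900 electronvolts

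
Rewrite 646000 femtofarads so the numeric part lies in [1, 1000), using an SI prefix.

646 picofarads

= 646 × 10⁻¹² farads; 10⁻¹² is pico.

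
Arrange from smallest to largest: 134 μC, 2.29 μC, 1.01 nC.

134 μC = 0.000134 C
2.29 μC = 0.00000229 C
1.01 nC = 0.00000000101 C

1.01 nC < 2.29 μC < 134 μC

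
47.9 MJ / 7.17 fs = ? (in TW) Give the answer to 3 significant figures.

6680000000 TW

(47.9 × 10⁶) / (7.17 × 10⁻¹⁵) = 6.6806 × 10²¹ W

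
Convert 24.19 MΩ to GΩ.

mega = 10^6, giga = 10^9; factor is 10^-3.
24.19 × 10^-3 = 0.02419

0.02419 GΩ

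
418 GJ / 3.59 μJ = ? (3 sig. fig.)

(418 × 10^9) / (3.59 × 10^-6) = 116.4 × 10^15

116000000000000000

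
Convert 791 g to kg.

(no prefix) = 1e0, kilo = 1e3; factor is 1e-3.
791 × 1e-3 = 0.791

0.791 kg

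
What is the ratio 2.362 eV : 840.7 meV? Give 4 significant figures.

(2.362) / (840.7e-3) = 0.0028096e3

2.810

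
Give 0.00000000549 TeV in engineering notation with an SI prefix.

= 5.49 × 10³ eV; 10³ is kilo.

5.49 keV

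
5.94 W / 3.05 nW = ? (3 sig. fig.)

(5.94) / (3.05 × 10^-9) = 1.948 × 10^9

1950000000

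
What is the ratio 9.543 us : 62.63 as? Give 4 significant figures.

152400000000

(9.543e-6) / (62.63e-18) = 0.15237e12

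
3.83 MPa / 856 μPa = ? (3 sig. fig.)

4470000000

(3.83e6) / (856e-6) = 0.004474e12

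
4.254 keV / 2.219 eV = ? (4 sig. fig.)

(4.254 × 10³) / (2.219) = 1.9171 × 10³

1917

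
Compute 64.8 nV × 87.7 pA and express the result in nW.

0.00000000568296 nW

64.8 × 10^-9 × 87.7 × 10^-12 = 5682.96 × 10^-21 W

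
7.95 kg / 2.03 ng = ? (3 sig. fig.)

3920000000000

(7.95 × 10³) / (2.03 × 10⁻⁹) = 3.916 × 10¹²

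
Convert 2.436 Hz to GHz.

0.000000002436 GHz

(no prefix) = 10^0, giga = 10^9; factor is 10^-9.
2.436 × 10^-9 = 0.000000002436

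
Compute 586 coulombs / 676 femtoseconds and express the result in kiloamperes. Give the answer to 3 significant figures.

867000000000 kiloamperes

(586) / (676 × 10^-15) = 0.86686 × 10^15 A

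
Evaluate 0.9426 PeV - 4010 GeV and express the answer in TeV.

In TeV:
  0.9426 PeV = 0.9426 × 10^3 TeV = 942.6
  4010 GeV = 4010 × 10^-3 TeV = 4.01
Difference: 942.6 - 4.01 = 938.59

938.59 TeV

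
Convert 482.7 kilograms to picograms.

482700000000000000 picograms

kilo = 10³, pico = 10⁻¹²; factor is 10¹⁵.
482.7 × 10¹⁵ = 482700000000000000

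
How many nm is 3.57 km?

kilo = 1e3, nano = 1e-9; factor is 1e12.
3.57 × 1e12 = 3570000000000

3570000000000 nm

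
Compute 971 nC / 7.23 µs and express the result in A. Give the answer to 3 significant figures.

(971 × 10⁻⁹) / (7.23 × 10⁻⁶) = 134.3 × 10⁻³ A

0.134 A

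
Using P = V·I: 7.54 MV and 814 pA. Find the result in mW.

7.54 × 10⁶ × 814 × 10⁻¹² = 6137.56 × 10⁻⁶ W

6.13756 mW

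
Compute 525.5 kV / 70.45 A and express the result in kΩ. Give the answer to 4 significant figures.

(525.5e3) / (70.45) = 7.45919e3 Ω

7.459 kΩ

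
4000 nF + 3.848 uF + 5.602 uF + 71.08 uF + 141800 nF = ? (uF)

In uF:
  4000 nF = 4000e-3 uF = 4
  3.848 uF → 3.848
  5.602 uF → 5.602
  71.08 uF → 71.08
  141800 nF = 141800e-3 uF = 141.8
Sum: 4 + 3.848 + 5.602 + 71.08 + 141.8 = 226.33

226.33 uF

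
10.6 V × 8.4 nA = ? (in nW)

89.04 nW

10.6 × 8.4 × 10⁻⁹ = 89.04 × 10⁻⁹ W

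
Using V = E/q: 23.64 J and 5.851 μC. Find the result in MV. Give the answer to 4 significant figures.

(23.64) / (5.851e-6) = 4.04033e6 V

4.040 MV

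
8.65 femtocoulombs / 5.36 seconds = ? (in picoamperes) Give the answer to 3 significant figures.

0.00161 picoamperes

(8.65 × 10^-15) / (5.36) = 1.6138 × 10^-15 A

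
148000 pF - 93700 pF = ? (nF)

54.3 nF

In nF:
  148000 pF = 148000 × 10⁻³ nF = 148
  93700 pF = 93700 × 10⁻³ nF = 93.7
Difference: 148 - 93.7 = 54.3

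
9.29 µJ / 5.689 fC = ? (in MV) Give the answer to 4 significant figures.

1633 MV

(9.29e-6) / (5.689e-15) = 1.63298e9 V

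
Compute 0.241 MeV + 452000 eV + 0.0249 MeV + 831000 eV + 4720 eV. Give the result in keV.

In keV:
  0.241 MeV = 0.241 × 10^3 keV = 241
  452000 eV = 452000 × 10^-3 keV = 452
  0.0249 MeV = 0.0249 × 10^3 keV = 24.9
  831000 eV = 831000 × 10^-3 keV = 831
  4720 eV = 4720 × 10^-3 keV = 4.72
Sum: 241 + 452 + 24.9 + 831 + 4.72 = 1553.62

1553.62 keV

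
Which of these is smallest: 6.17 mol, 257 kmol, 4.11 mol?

4.11 mol

6.17 mol = 6.17 mol
257 kmol = 257000 mol
4.11 mol = 4.11 mol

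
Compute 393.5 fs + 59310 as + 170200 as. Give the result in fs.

623.01 fs

In fs:
  393.5 fs → 393.5
  59310 as = 59310 × 10⁻³ fs = 59.31
  170200 as = 170200 × 10⁻³ fs = 170.2
Sum: 393.5 + 59.31 + 170.2 = 623.01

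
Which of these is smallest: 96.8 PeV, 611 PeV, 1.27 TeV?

1.27 TeV

96.8 PeV = 96800000000000000 eV
611 PeV = 611000000000000000 eV
1.27 TeV = 1270000000000 eV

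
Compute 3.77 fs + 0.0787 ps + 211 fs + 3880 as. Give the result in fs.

297.35 fs

In fs:
  3.77 fs → 3.77
  0.0787 ps = 0.0787e3 fs = 78.7
  211 fs → 211
  3880 as = 3880e-3 fs = 3.88
Sum: 3.77 + 78.7 + 211 + 3.88 = 297.35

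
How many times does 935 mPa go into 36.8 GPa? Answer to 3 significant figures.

39400000000

(36.8 × 10⁹) / (935 × 10⁻³) = 0.03936 × 10¹²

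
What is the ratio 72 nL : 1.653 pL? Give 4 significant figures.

43560

(72 × 10⁻⁹) / (1.653 × 10⁻¹²) = 43.557 × 10³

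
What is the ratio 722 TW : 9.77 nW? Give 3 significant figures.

73900000000000000000000

(722e12) / (9.77e-9) = 73.9e21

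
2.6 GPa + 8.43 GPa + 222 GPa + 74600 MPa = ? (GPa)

307.63 GPa

In GPa:
  2.6 GPa → 2.6
  8.43 GPa → 8.43
  222 GPa → 222
  74600 MPa = 74600 × 10^-3 GPa = 74.6
Sum: 2.6 + 8.43 + 222 + 74.6 = 307.63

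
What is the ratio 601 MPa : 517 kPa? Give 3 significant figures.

(601e6) / (517e3) = 1.162e3

1160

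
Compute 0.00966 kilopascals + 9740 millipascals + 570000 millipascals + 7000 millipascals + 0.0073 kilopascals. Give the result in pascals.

603.7 pascals

In pascals:
  0.00966 kilopascals = 0.00966 × 10^3 pascals = 9.66
  9740 millipascals = 9740 × 10^-3 pascals = 9.74
  570000 millipascals = 570000 × 10^-3 pascals = 570
  7000 millipascals = 7000 × 10^-3 pascals = 7
  0.0073 kilopascals = 0.0073 × 10^3 pascals = 7.3
Sum: 9.66 + 9.74 + 570 + 7 + 7.3 = 603.7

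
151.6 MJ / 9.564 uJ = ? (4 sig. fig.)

(151.6 × 10⁶) / (9.564 × 10⁻⁶) = 15.851 × 10¹²

15850000000000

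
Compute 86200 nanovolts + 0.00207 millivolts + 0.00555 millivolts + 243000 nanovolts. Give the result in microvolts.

In microvolts:
  86200 nanovolts = 86200 × 10^-3 microvolts = 86.2
  0.00207 millivolts = 0.00207 × 10^3 microvolts = 2.07
  0.00555 millivolts = 0.00555 × 10^3 microvolts = 5.55
  243000 nanovolts = 243000 × 10^-3 microvolts = 243
Sum: 86.2 + 2.07 + 5.55 + 243 = 336.82

336.82 microvolts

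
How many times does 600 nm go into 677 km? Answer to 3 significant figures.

(677e3) / (600e-9) = 1.128e12

1130000000000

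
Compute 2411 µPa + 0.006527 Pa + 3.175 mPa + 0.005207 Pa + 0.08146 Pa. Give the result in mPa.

In mPa:
  2411 µPa = 2411 × 10^-3 mPa = 2.411
  0.006527 Pa = 0.006527 × 10^3 mPa = 6.527
  3.175 mPa → 3.175
  0.005207 Pa = 0.005207 × 10^3 mPa = 5.207
  0.08146 Pa = 0.08146 × 10^3 mPa = 81.46
Sum: 2.411 + 6.527 + 3.175 + 5.207 + 81.46 = 98.78

98.78 mPa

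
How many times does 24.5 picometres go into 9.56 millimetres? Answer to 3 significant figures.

(9.56e-3) / (24.5e-12) = 0.3902e9

390000000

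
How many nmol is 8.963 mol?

(no prefix) = 10⁰, nano = 10⁻⁹; factor is 10⁹.
8.963 × 10⁹ = 8963000000

8963000000 nmol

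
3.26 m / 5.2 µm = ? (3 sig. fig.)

(3.26) / (5.2e-6) = 0.6269e6

627000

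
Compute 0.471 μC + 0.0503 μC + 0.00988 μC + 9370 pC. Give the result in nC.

540.55 nC

In nC:
  0.471 μC = 0.471 × 10^3 nC = 471
  0.0503 μC = 0.0503 × 10^3 nC = 50.3
  0.00988 μC = 0.00988 × 10^3 nC = 9.88
  9370 pC = 9370 × 10^-3 nC = 9.37
Sum: 471 + 50.3 + 9.88 + 9.37 = 540.55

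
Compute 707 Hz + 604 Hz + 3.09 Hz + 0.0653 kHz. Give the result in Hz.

1379.39 Hz

In Hz:
  707 Hz → 707
  604 Hz → 604
  3.09 Hz → 3.09
  0.0653 kHz = 0.0653e3 Hz = 65.3
Sum: 707 + 604 + 3.09 + 65.3 = 1379.39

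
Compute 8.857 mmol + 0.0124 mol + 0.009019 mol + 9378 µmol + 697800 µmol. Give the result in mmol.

737.454 mmol

In mmol:
  8.857 mmol → 8.857
  0.0124 mol = 0.0124e3 mmol = 12.4
  0.009019 mol = 0.009019e3 mmol = 9.019
  9378 µmol = 9378e-3 mmol = 9.378
  697800 µmol = 697800e-3 mmol = 697.8
Sum: 8.857 + 12.4 + 9.019 + 9.378 + 697.8 = 737.454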